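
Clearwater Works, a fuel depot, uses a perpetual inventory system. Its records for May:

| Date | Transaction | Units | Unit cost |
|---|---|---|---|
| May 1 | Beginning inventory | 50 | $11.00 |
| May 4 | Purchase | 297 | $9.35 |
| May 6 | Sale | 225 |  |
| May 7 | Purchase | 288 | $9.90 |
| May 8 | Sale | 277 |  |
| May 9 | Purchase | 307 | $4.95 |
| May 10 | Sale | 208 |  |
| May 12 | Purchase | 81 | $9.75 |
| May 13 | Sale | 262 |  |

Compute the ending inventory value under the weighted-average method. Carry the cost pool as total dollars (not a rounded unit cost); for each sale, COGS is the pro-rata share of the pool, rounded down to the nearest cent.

Ending inventory = $371.31

After May 1: 50 on hand, pool $550.00 (≈ $11.0000 each)
After May 4: 347 on hand, pool $3,326.95 (≈ $9.5878 each)
May 6, sell 225: 225/347 × $3,326.95 → $2,157.24
After May 7: 410 on hand, pool $4,020.91 (≈ $9.8071 each)
May 8, sell 277: 277/410 × $4,020.91 → $2,716.56
After May 9: 440 on hand, pool $2,824.00 (≈ $6.4182 each)
May 10, sell 208: 208/440 × $2,824.00 → $1,334.98
After May 12: 313 on hand, pool $2,278.77 (≈ $7.2804 each)
May 13, sell 262: 262/313 × $2,278.77 → $1,907.46
Total COGS = $2,157.24 + $2,716.56 + $1,334.98 + $1,907.46 = $8,116.24
Ending inventory (cost pool remaining) = $371.31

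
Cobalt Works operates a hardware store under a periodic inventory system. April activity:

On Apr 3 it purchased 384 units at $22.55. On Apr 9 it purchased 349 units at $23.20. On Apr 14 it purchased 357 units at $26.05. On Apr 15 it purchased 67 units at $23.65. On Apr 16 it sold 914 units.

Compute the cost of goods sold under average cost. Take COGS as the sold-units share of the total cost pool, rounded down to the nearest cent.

COGS = $21,835.19

Apr 16, sell 914: 914/1157 × $27,640.40 → $21,835.19
Ending inventory (cost pool remaining) = $5,805.21
Check: goods available $27,640.40 = COGS $21,835.19 + ending $5,805.21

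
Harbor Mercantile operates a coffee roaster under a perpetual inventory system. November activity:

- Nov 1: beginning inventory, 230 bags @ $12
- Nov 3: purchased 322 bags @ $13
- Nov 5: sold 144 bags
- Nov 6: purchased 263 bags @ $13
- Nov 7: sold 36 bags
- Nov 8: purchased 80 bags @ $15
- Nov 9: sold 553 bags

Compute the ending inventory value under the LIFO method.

Nov 5, 144 sold [LIFO — newest first]: 144 @ $13 = $1,872
Nov 7, 36 sold [LIFO — newest first]: 36 @ $13 = $468
Nov 9, 553 sold [LIFO — newest first]: 80 @ $15 + 227 @ $13 + 178 @ $13 + 68 @ $12 = $7,281
Total COGS = $1,872 + $468 + $7,281 = $9,621
Ending inventory: 162 @ $12 = $1,944
Check: goods available $11,565 = COGS $9,621 + ending $1,944

Ending inventory = $1,944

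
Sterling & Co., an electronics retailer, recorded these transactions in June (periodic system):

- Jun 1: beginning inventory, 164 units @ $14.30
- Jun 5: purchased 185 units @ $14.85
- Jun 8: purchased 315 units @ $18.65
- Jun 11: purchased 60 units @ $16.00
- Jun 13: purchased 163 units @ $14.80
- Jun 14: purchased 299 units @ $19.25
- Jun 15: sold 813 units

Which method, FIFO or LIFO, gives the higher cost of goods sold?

FIFO COGS: 164 @ $14.30 + 185 @ $14.85 + 315 @ $18.65 + 60 @ $16.00 + 89 @ $14.80 = $13,244.40
LIFO COGS: 299 @ $19.25 + 163 @ $14.80 + 60 @ $16.00 + 291 @ $18.65 = $14,555.30

LIFO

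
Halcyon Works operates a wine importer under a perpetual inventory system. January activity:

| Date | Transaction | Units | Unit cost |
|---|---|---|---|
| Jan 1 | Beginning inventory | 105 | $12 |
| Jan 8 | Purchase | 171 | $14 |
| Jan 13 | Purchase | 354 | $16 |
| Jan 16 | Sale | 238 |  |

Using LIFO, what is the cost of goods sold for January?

COGS = $3,808

Jan 16, 238 sold [LIFO — newest first]: 238 @ $16 = $3,808
Ending inventory: 105 @ $12 + 171 @ $14 + 116 @ $16 = $5,510
Check: goods available $9,318 = COGS $3,808 + ending $5,510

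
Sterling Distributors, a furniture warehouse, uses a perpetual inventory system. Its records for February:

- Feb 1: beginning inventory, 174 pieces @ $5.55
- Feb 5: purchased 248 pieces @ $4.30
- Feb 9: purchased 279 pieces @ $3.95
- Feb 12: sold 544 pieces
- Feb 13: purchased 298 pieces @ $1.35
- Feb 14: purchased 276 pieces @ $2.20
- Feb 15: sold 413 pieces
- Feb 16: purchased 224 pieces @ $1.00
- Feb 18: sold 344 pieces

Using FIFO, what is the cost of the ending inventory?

Feb 12, 544 sold [FIFO — oldest first]: 174 @ $5.55 + 248 @ $4.30 + 122 @ $3.95 = $2,514.00
Feb 15, 413 sold [FIFO — oldest first]: 157 @ $3.95 + 256 @ $1.35 = $965.75
Feb 18, 344 sold [FIFO — oldest first]: 42 @ $1.35 + 276 @ $2.20 + 26 @ $1.00 = $689.90
Total COGS = $2,514.00 + $965.75 + $689.90 = $4,169.65
Ending inventory: 198 @ $1.00 = $198.00

Ending inventory = $198.00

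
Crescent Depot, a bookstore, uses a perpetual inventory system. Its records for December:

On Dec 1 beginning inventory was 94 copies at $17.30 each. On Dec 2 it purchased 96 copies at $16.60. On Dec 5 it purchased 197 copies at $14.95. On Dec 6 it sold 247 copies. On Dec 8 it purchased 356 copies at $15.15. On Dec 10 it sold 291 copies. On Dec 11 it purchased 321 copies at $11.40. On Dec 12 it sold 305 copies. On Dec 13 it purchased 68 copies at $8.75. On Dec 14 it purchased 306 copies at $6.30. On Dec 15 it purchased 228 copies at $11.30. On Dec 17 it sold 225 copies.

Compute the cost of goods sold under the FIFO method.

COGS = $15,252.75

Dec 6, 247 sold [FIFO — oldest first]: 94 @ $17.30 + 96 @ $16.60 + 57 @ $14.95 = $4,071.95
Dec 10, 291 sold [FIFO — oldest first]: 140 @ $14.95 + 151 @ $15.15 = $4,380.65
Dec 12, 305 sold [FIFO — oldest first]: 205 @ $15.15 + 100 @ $11.40 = $4,245.75
Dec 17, 225 sold [FIFO — oldest first]: 221 @ $11.40 + 4 @ $8.75 = $2,554.40
Total COGS = $4,071.95 + $4,380.65 + $4,245.75 + $2,554.40 = $15,252.75
Ending inventory: 64 @ $8.75 + 306 @ $6.30 + 228 @ $11.30 = $5,064.20
Check: goods available $20,316.95 = COGS $15,252.75 + ending $5,064.20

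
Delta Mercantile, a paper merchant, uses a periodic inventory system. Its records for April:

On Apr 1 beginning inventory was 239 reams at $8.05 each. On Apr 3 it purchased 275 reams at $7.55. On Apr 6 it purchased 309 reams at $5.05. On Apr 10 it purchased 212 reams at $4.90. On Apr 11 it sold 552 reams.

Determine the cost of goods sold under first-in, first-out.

COGS = $4,192.10

Apr 11, 552 sold [FIFO — oldest first]: 239 @ $8.05 + 275 @ $7.55 + 38 @ $5.05 = $4,192.10
Ending inventory: 271 @ $5.05 + 212 @ $4.90 = $2,407.35
Check: goods available $6,599.45 = COGS $4,192.10 + ending $2,407.35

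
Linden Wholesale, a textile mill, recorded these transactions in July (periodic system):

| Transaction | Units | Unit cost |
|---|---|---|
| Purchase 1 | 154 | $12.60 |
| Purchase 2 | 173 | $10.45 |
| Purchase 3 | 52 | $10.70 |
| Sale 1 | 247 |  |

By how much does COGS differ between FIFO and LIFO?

$270.80

FIFO COGS: 154 @ $12.60 + 93 @ $10.45 = $2,912.25
LIFO COGS: 52 @ $10.70 + 173 @ $10.45 + 22 @ $12.60 = $2,641.45
Difference = |$2,912.25 − $2,641.45| = $270.80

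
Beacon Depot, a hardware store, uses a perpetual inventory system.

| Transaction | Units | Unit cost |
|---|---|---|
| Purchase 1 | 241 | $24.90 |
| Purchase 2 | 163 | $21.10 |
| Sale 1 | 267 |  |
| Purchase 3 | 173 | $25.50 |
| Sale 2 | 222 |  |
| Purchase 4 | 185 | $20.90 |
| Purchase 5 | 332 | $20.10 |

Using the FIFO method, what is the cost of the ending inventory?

Ending inventory = $12,783.70

Sale 1 (267) [FIFO — oldest first]: 241 @ $24.90 + 26 @ $21.10 = $6,549.50
Sale 2 (222) [FIFO — oldest first]: 137 @ $21.10 + 85 @ $25.50 = $5,058.20
Total COGS = $6,549.50 + $5,058.20 = $11,607.70
Ending inventory: 88 @ $25.50 + 185 @ $20.90 + 332 @ $20.10 = $12,783.70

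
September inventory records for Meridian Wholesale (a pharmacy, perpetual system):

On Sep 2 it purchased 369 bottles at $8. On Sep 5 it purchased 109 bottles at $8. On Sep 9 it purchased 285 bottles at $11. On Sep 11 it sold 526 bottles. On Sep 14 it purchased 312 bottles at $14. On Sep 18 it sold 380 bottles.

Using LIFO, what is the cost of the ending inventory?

Sep 11, 526 sold [LIFO — newest first]: 285 @ $11 + 109 @ $8 + 132 @ $8 = $5,063
Sep 18, 380 sold [LIFO — newest first]: 312 @ $14 + 68 @ $8 = $4,912
Total COGS = $5,063 + $4,912 = $9,975
Ending inventory: 169 @ $8 = $1,352

Ending inventory = $1,352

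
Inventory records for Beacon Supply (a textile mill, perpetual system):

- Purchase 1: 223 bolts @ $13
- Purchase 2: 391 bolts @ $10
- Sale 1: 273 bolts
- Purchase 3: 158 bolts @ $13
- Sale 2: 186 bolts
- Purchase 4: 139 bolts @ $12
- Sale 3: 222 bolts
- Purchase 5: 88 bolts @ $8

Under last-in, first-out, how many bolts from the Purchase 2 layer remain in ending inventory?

7

Sale 1 (273) [LIFO — newest first]: 273 @ $10 = $2,730
Sale 2 (186) [LIFO — newest first]: 158 @ $13 + 28 @ $10 = $2,334
Sale 3 (222) [LIFO — newest first]: 139 @ $12 + 83 @ $10 = $2,498
Total COGS = $2,730 + $2,334 + $2,498 = $7,562
Ending inventory: 223 @ $13 + 7 @ $10 + 88 @ $8 = $3,673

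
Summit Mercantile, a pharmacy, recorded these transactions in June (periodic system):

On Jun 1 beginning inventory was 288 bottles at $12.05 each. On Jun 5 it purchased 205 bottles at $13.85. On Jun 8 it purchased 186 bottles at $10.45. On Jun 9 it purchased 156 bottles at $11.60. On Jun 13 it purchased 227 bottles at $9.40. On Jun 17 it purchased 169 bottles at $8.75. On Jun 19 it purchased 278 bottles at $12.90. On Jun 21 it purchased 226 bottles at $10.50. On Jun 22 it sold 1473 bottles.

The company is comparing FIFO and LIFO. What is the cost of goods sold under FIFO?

COGS = $16,797.30

FIFO COGS: 288 @ $12.05 + 205 @ $13.85 + 186 @ $10.45 + 156 @ $11.60 + 227 @ $9.40 + 169 @ $8.75 + 242 @ $12.90 = $16,797.30
LIFO COGS: 226 @ $10.50 + 278 @ $12.90 + 169 @ $8.75 + 227 @ $9.40 + 156 @ $11.60 + 186 @ $10.45 + 205 @ $13.85 + 26 @ $12.05 = $16,477.60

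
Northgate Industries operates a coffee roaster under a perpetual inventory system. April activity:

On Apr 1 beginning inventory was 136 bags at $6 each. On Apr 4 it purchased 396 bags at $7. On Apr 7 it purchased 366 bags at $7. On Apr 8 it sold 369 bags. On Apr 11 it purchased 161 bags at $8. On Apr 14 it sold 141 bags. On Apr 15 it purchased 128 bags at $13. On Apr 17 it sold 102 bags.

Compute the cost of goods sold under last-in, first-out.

Apr 8, 369 sold [LIFO — newest first]: 366 @ $7 + 3 @ $7 = $2,583
Apr 14, 141 sold [LIFO — newest first]: 141 @ $8 = $1,128
Apr 17, 102 sold [LIFO — newest first]: 102 @ $13 = $1,326
Total COGS = $2,583 + $1,128 + $1,326 = $5,037
Ending inventory: 136 @ $6 + 393 @ $7 + 20 @ $8 + 26 @ $13 = $4,065

COGS = $5,037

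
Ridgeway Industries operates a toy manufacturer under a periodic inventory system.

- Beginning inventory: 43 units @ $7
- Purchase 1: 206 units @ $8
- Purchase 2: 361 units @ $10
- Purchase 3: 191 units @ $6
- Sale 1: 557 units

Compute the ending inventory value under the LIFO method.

Ending inventory = $1,909

Sale 1 (557) [LIFO — newest first]: 191 @ $6 + 361 @ $10 + 5 @ $8 = $4,796
Ending inventory: 43 @ $7 + 201 @ $8 = $1,909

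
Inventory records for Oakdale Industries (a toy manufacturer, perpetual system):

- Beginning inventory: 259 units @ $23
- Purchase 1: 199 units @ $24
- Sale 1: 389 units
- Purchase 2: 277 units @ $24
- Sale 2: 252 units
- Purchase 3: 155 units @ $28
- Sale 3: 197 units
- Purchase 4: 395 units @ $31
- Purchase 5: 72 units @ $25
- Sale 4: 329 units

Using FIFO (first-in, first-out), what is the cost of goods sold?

COGS = $30,308

Sale 1 (389) [FIFO — oldest first]: 259 @ $23 + 130 @ $24 = $9,077
Sale 2 (252) [FIFO — oldest first]: 69 @ $24 + 183 @ $24 = $6,048
Sale 3 (197) [FIFO — oldest first]: 94 @ $24 + 103 @ $28 = $5,140
Sale 4 (329) [FIFO — oldest first]: 52 @ $28 + 277 @ $31 = $10,043
Total COGS = $9,077 + $6,048 + $5,140 + $10,043 = $30,308
Ending inventory: 118 @ $31 + 72 @ $25 = $5,458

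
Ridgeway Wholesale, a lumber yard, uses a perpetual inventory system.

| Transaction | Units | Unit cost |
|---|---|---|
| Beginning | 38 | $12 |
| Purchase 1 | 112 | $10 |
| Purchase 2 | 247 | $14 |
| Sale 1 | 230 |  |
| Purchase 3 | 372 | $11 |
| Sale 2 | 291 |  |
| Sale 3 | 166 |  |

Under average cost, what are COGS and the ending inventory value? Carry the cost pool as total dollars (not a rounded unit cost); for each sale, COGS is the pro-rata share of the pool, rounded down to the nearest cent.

COGS = $8,181.31; ending inventory = $944.69

After Beginning: 38 on hand, pool $456.00 (≈ $12.0000 each)
After Purchase 1: 150 on hand, pool $1,576.00 (≈ $10.5067 each)
After Purchase 2: 397 on hand, pool $5,034.00 (≈ $12.6801 each)
Sale 1, sell 230: 230/397 × $5,034.00 → $2,916.42
After Purchase 3: 539 on hand, pool $6,209.58 (≈ $11.5206 each)
Sale 2, sell 291: 291/539 × $6,209.58 → $3,352.48
Sale 3, sell 166: 166/248 × $2,857.10 → $1,912.41
Total COGS = $2,916.42 + $3,352.48 + $1,912.41 = $8,181.31
Ending inventory (cost pool remaining) = $944.69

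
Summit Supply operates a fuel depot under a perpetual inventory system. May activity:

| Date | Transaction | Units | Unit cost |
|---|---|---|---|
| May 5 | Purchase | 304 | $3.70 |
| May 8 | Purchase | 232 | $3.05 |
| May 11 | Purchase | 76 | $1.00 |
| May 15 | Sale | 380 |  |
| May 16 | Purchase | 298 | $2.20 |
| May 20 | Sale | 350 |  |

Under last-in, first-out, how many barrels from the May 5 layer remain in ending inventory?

180

May 15, 380 sold [LIFO — newest first]: 76 @ $1.00 + 232 @ $3.05 + 72 @ $3.70 = $1,050.00
May 20, 350 sold [LIFO — newest first]: 298 @ $2.20 + 52 @ $3.70 = $848.00
Total COGS = $1,050.00 + $848.00 = $1,898.00
Ending inventory: 180 @ $3.70 = $666.00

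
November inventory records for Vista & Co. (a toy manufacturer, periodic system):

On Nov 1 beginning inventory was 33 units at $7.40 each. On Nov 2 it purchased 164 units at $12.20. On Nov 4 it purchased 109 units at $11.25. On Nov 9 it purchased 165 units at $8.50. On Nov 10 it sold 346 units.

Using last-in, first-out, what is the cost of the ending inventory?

Ending inventory = $1,366.60

Nov 10, 346 sold [LIFO — newest first]: 165 @ $8.50 + 109 @ $11.25 + 72 @ $12.20 = $3,507.15
Ending inventory: 33 @ $7.40 + 92 @ $12.20 = $1,366.60
Check: goods available $4,873.75 = COGS $3,507.15 + ending $1,366.60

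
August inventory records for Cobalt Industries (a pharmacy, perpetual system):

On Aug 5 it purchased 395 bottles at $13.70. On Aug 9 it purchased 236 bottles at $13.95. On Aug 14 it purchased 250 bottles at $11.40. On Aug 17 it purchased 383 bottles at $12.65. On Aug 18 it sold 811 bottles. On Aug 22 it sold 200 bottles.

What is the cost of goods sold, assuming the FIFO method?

COGS = $13,198.20

Aug 18, 811 sold [FIFO — oldest first]: 395 @ $13.70 + 236 @ $13.95 + 180 @ $11.40 = $10,755.70
Aug 22, 200 sold [FIFO — oldest first]: 70 @ $11.40 + 130 @ $12.65 = $2,442.50
Total COGS = $10,755.70 + $2,442.50 = $13,198.20
Ending inventory: 253 @ $12.65 = $3,200.45
Check: goods available $16,398.65 = COGS $13,198.20 + ending $3,200.45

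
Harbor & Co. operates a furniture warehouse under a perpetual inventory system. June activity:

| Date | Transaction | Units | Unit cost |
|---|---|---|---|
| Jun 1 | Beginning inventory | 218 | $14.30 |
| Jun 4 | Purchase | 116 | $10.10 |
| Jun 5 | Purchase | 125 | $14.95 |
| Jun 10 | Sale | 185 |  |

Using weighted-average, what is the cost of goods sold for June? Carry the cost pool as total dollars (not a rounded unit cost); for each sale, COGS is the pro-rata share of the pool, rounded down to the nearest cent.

After Jun 1: 218 on hand, pool $3,117.40 (≈ $14.3000 each)
After Jun 4: 334 on hand, pool $4,289.00 (≈ $12.8413 each)
After Jun 5: 459 on hand, pool $6,157.75 (≈ $13.4156 each)
Jun 10, sell 185: 185/459 × $6,157.75 → $2,481.88
Ending inventory (cost pool remaining) = $3,675.87

COGS = $2,481.88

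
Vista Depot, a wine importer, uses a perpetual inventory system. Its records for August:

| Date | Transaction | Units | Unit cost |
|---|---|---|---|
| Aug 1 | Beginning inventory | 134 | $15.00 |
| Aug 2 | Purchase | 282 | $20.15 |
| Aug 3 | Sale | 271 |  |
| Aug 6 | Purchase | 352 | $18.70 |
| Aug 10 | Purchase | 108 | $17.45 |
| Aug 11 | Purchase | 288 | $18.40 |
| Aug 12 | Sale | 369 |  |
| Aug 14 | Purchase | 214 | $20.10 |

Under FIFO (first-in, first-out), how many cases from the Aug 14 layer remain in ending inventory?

214

Aug 3, 271 sold [FIFO — oldest first]: 134 @ $15.00 + 137 @ $20.15 = $4,770.55
Aug 12, 369 sold [FIFO — oldest first]: 145 @ $20.15 + 224 @ $18.70 = $7,110.55
Total COGS = $4,770.55 + $7,110.55 = $11,881.10
Ending inventory: 128 @ $18.70 + 108 @ $17.45 + 288 @ $18.40 + 214 @ $20.10 = $13,878.80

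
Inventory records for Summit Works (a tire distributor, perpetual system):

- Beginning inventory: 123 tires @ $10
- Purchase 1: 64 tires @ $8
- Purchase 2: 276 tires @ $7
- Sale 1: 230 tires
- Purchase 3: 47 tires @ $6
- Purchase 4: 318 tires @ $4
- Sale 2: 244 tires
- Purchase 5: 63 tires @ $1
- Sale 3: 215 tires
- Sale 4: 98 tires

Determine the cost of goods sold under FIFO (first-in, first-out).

COGS = $5,064

Sale 1 (230) [FIFO — oldest first]: 123 @ $10 + 64 @ $8 + 43 @ $7 = $2,043
Sale 2 (244) [FIFO — oldest first]: 233 @ $7 + 11 @ $6 = $1,697
Sale 3 (215) [FIFO — oldest first]: 36 @ $6 + 179 @ $4 = $932
Sale 4 (98) [FIFO — oldest first]: 98 @ $4 = $392
Total COGS = $2,043 + $1,697 + $932 + $392 = $5,064
Ending inventory: 41 @ $4 + 63 @ $1 = $227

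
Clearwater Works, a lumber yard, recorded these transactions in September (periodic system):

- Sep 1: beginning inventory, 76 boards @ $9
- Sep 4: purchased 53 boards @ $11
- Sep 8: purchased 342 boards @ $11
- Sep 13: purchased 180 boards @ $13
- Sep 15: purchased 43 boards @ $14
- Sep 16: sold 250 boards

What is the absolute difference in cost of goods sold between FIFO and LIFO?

$641

FIFO COGS: 76 @ $9 + 53 @ $11 + 121 @ $11 = $2,598
LIFO COGS: 43 @ $14 + 180 @ $13 + 27 @ $11 = $3,239
Difference = |$2,598 − $3,239| = $641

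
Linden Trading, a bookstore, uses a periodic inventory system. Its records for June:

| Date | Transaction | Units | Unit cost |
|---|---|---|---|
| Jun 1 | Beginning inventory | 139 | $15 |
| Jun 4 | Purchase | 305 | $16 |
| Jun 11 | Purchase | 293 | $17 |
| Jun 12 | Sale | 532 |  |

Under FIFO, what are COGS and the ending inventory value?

COGS = $8,461; ending inventory = $3,485

Jun 12, 532 sold [FIFO — oldest first]: 139 @ $15 + 305 @ $16 + 88 @ $17 = $8,461
Ending inventory: 205 @ $17 = $3,485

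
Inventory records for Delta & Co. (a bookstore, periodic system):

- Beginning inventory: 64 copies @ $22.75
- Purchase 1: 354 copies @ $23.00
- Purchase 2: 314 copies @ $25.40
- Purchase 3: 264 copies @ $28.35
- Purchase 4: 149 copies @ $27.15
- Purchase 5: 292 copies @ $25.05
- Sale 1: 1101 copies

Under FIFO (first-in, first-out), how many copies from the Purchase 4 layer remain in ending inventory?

44

Sale 1 (1101) [FIFO — oldest first]: 64 @ $22.75 + 354 @ $23.00 + 314 @ $25.40 + 264 @ $28.35 + 105 @ $27.15 = $27,908.75
Ending inventory: 44 @ $27.15 + 292 @ $25.05 = $8,509.20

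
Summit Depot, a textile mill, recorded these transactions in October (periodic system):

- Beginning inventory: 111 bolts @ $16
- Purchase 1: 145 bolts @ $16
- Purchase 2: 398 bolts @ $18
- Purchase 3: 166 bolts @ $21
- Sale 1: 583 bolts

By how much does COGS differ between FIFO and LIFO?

FIFO COGS: 111 @ $16 + 145 @ $16 + 327 @ $18 = $9,982
LIFO COGS: 166 @ $21 + 398 @ $18 + 19 @ $16 = $10,954
Difference = |$9,982 − $10,954| = $972

$972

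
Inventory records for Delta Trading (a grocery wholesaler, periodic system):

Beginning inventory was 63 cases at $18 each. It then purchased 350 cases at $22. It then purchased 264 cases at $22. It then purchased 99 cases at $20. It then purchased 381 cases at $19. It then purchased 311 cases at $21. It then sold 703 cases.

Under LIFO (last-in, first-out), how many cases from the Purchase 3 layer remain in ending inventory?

88

Sale 1 (703) [LIFO — newest first]: 311 @ $21 + 381 @ $19 + 11 @ $20 = $13,990
Ending inventory: 63 @ $18 + 350 @ $22 + 264 @ $22 + 88 @ $20 = $16,402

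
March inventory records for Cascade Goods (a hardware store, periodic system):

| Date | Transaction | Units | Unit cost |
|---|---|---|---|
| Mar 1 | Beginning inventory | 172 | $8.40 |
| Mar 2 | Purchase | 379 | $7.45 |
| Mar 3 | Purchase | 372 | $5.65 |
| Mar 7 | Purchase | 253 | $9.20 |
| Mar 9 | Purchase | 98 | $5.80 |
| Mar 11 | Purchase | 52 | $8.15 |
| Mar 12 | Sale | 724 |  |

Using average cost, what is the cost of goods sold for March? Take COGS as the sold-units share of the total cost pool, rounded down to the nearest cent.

COGS = $5,290.74

Mar 12, sell 724: 724/1326 × $9,689.95 → $5,290.74
Ending inventory (cost pool remaining) = $4,399.21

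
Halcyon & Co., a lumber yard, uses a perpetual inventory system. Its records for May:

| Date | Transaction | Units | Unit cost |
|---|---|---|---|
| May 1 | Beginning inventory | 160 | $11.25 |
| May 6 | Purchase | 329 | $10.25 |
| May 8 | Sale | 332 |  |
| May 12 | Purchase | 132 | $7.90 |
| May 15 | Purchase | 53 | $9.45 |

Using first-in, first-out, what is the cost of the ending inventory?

May 8, 332 sold [FIFO — oldest first]: 160 @ $11.25 + 172 @ $10.25 = $3,563.00
Ending inventory: 157 @ $10.25 + 132 @ $7.90 + 53 @ $9.45 = $3,152.90

Ending inventory = $3,152.90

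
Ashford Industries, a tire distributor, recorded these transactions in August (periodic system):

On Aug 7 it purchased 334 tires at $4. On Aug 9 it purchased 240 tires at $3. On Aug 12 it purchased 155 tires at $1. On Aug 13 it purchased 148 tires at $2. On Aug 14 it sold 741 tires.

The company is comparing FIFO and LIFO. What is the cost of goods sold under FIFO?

FIFO COGS: 334 @ $4 + 240 @ $3 + 155 @ $1 + 12 @ $2 = $2,235
LIFO COGS: 148 @ $2 + 155 @ $1 + 240 @ $3 + 198 @ $4 = $1,963

COGS = $2,235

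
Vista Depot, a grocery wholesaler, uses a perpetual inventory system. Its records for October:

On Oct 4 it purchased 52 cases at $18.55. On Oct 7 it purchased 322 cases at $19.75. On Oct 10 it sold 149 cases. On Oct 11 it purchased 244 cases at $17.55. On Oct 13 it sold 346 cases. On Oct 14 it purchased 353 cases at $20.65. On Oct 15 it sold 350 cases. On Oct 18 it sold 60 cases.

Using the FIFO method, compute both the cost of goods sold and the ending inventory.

COGS = $17,532.85; ending inventory = $1,362.90

Oct 10, 149 sold [FIFO — oldest first]: 52 @ $18.55 + 97 @ $19.75 = $2,880.35
Oct 13, 346 sold [FIFO — oldest first]: 225 @ $19.75 + 121 @ $17.55 = $6,567.30
Oct 15, 350 sold [FIFO — oldest first]: 123 @ $17.55 + 227 @ $20.65 = $6,846.20
Oct 18, 60 sold [FIFO — oldest first]: 60 @ $20.65 = $1,239.00
Total COGS = $2,880.35 + $6,567.30 + $6,846.20 + $1,239.00 = $17,532.85
Ending inventory: 66 @ $20.65 = $1,362.90
Check: goods available $18,895.75 = COGS $17,532.85 + ending $1,362.90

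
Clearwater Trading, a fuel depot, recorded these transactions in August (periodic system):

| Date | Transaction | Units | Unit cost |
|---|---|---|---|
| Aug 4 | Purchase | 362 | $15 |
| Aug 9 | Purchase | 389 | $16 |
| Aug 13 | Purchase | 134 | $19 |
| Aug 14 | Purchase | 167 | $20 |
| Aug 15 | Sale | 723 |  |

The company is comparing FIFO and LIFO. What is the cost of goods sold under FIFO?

FIFO COGS: 362 @ $15 + 361 @ $16 = $11,206
LIFO COGS: 167 @ $20 + 134 @ $19 + 389 @ $16 + 33 @ $15 = $12,605

COGS = $11,206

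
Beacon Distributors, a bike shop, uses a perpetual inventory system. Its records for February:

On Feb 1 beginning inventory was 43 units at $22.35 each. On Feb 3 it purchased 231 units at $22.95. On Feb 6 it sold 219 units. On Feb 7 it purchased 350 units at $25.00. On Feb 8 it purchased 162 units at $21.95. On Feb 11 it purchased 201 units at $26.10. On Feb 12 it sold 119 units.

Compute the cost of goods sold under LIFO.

COGS = $8,131.95

Feb 6, 219 sold [LIFO — newest first]: 219 @ $22.95 = $5,026.05
Feb 12, 119 sold [LIFO — newest first]: 119 @ $26.10 = $3,105.90
Total COGS = $5,026.05 + $3,105.90 = $8,131.95
Ending inventory: 43 @ $22.35 + 12 @ $22.95 + 350 @ $25.00 + 162 @ $21.95 + 82 @ $26.10 = $15,682.55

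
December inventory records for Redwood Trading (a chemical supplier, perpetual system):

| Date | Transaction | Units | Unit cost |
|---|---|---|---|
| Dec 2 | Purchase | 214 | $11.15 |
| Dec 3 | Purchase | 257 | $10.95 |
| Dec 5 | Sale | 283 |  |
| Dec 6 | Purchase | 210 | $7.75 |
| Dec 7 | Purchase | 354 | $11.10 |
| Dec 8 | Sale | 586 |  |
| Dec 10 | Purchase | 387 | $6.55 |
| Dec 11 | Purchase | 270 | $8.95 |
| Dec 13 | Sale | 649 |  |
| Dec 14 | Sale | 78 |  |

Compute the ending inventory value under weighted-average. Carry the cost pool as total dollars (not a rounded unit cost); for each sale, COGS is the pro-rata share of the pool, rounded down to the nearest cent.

Ending inventory = $774.10

After Dec 2: 214 on hand, pool $2,386.10 (≈ $11.1500 each)
After Dec 3: 471 on hand, pool $5,200.25 (≈ $11.0409 each)
Dec 5, sell 283: 283/471 × $5,200.25 → $3,124.56
After Dec 6: 398 on hand, pool $3,703.19 (≈ $9.3045 each)
After Dec 7: 752 on hand, pool $7,632.59 (≈ $10.1497 each)
Dec 8, sell 586: 586/752 × $7,632.59 → $5,947.73
After Dec 10: 553 on hand, pool $4,219.71 (≈ $7.6306 each)
After Dec 11: 823 on hand, pool $6,636.21 (≈ $8.0634 each)
Dec 13, sell 649: 649/823 × $6,636.21 → $5,233.17
Dec 14, sell 78: 78/174 × $1,403.04 → $628.94
Total COGS = $3,124.56 + $5,947.73 + $5,233.17 + $628.94 = $14,934.40
Ending inventory (cost pool remaining) = $774.10
Check: goods available $15,708.50 = COGS $14,934.40 + ending $774.10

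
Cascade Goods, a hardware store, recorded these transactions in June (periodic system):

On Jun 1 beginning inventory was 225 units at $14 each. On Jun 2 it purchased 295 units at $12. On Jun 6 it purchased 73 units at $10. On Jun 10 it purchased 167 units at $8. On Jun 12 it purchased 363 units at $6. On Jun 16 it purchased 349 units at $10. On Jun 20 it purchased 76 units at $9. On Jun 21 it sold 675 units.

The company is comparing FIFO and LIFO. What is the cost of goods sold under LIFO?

COGS = $5,674

FIFO COGS: 225 @ $14 + 295 @ $12 + 73 @ $10 + 82 @ $8 = $8,076
LIFO COGS: 76 @ $9 + 349 @ $10 + 250 @ $6 = $5,674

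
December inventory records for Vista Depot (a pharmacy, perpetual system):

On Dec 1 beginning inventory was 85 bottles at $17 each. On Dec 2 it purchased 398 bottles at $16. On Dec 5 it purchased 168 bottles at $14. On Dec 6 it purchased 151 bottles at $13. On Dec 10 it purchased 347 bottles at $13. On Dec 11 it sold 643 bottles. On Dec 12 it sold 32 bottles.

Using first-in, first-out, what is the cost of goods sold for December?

COGS = $10,477

Dec 11, 643 sold [FIFO — oldest first]: 85 @ $17 + 398 @ $16 + 160 @ $14 = $10,053
Dec 12, 32 sold [FIFO — oldest first]: 8 @ $14 + 24 @ $13 = $424
Total COGS = $10,053 + $424 = $10,477
Ending inventory: 127 @ $13 + 347 @ $13 = $6,162
Check: goods available $16,639 = COGS $10,477 + ending $6,162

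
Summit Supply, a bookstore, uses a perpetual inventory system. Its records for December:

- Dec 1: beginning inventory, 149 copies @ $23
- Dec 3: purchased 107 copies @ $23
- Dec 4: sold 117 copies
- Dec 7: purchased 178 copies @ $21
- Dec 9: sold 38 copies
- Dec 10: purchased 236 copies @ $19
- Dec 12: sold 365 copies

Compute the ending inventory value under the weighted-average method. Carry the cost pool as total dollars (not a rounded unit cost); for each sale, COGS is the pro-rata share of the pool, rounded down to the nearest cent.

After Dec 1: 149 on hand, pool $3,427.00 (≈ $23.0000 each)
After Dec 3: 256 on hand, pool $5,888.00 (≈ $23.0000 each)
Dec 4, sell 117: 117/256 × $5,888.00 → $2,691.00
After Dec 7: 317 on hand, pool $6,935.00 (≈ $21.8770 each)
Dec 9, sell 38: 38/317 × $6,935.00 → $831.32
After Dec 10: 515 on hand, pool $10,587.68 (≈ $20.5586 each)
Dec 12, sell 365: 365/515 × $10,587.68 → $7,503.88
Total COGS = $2,691.00 + $831.32 + $7,503.88 = $11,026.20
Ending inventory (cost pool remaining) = $3,083.80

Ending inventory = $3,083.80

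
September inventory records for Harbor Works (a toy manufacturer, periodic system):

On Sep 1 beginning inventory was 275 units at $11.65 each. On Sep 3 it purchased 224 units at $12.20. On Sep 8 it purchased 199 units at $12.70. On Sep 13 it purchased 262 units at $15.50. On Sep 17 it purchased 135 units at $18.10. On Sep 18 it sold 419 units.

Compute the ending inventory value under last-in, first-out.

Ending inventory = $8,184.45

Sep 18, 419 sold [LIFO — newest first]: 135 @ $18.10 + 262 @ $15.50 + 22 @ $12.70 = $6,783.90
Ending inventory: 275 @ $11.65 + 224 @ $12.20 + 177 @ $12.70 = $8,184.45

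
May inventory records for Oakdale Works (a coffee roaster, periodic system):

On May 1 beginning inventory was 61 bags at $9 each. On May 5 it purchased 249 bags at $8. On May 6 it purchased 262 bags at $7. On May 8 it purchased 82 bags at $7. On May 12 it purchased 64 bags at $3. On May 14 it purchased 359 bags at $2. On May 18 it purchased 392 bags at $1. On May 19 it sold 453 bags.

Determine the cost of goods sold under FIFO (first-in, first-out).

COGS = $3,542

May 19, 453 sold [FIFO — oldest first]: 61 @ $9 + 249 @ $8 + 143 @ $7 = $3,542
Ending inventory: 119 @ $7 + 82 @ $7 + 64 @ $3 + 359 @ $2 + 392 @ $1 = $2,709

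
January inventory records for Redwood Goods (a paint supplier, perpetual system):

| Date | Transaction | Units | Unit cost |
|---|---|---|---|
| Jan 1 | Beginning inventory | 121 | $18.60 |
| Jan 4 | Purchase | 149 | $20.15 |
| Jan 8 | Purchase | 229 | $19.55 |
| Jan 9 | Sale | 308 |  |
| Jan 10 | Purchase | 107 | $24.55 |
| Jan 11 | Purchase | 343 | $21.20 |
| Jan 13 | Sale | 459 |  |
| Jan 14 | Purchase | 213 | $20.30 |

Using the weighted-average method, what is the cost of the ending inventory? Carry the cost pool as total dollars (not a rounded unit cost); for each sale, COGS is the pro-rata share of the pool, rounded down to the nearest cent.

Ending inventory = $8,191.83

After Jan 1: 121 on hand, pool $2,250.60 (≈ $18.6000 each)
After Jan 4: 270 on hand, pool $5,252.95 (≈ $19.4554 each)
After Jan 8: 499 on hand, pool $9,729.90 (≈ $19.4988 each)
Jan 9, sell 308: 308/499 × $9,729.90 → $6,005.62
After Jan 10: 298 on hand, pool $6,351.13 (≈ $21.3125 each)
After Jan 11: 641 on hand, pool $13,622.73 (≈ $21.2523 each)
Jan 13, sell 459: 459/641 × $13,622.73 → $9,754.80
After Jan 14: 395 on hand, pool $8,191.83 (≈ $20.7388 each)
Total COGS = $6,005.62 + $9,754.80 = $15,760.42
Ending inventory (cost pool remaining) = $8,191.83
Check: goods available $23,952.25 = COGS $15,760.42 + ending $8,191.83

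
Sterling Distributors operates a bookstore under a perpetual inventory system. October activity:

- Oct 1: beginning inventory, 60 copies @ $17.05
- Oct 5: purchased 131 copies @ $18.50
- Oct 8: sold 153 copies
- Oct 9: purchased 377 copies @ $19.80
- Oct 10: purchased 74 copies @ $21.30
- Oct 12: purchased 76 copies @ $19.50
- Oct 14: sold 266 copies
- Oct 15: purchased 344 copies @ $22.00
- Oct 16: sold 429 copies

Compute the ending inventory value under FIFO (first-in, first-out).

Ending inventory = $4,708.00

Oct 8, 153 sold [FIFO — oldest first]: 60 @ $17.05 + 93 @ $18.50 = $2,743.50
Oct 14, 266 sold [FIFO — oldest first]: 38 @ $18.50 + 228 @ $19.80 = $5,217.40
Oct 16, 429 sold [FIFO — oldest first]: 149 @ $19.80 + 74 @ $21.30 + 76 @ $19.50 + 130 @ $22.00 = $8,868.40
Total COGS = $2,743.50 + $5,217.40 + $8,868.40 = $16,829.30
Ending inventory: 214 @ $22.00 = $4,708.00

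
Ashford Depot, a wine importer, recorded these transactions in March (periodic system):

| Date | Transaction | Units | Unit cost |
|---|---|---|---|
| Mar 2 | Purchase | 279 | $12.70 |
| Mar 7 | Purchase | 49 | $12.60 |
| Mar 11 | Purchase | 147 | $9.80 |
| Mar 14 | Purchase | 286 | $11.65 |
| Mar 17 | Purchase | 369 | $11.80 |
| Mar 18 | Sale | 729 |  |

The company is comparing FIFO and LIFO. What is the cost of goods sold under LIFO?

FIFO COGS: 279 @ $12.70 + 49 @ $12.60 + 147 @ $9.80 + 254 @ $11.65 = $8,560.40
LIFO COGS: 369 @ $11.80 + 286 @ $11.65 + 74 @ $9.80 = $8,411.30

COGS = $8,411.30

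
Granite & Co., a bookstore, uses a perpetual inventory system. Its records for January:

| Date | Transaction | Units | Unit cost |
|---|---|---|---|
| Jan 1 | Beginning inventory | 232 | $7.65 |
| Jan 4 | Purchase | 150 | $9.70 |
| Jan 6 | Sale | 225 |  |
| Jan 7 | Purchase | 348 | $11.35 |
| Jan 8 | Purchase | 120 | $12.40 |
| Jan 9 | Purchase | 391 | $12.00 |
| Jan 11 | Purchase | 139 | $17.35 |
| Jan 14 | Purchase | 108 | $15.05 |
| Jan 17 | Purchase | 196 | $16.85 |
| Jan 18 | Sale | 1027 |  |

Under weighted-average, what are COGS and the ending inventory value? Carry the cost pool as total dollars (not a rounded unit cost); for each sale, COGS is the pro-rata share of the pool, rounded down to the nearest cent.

COGS = $15,133.61; ending inventory = $5,565.64

After Jan 1: 232 on hand, pool $1,774.80 (≈ $7.6500 each)
After Jan 4: 382 on hand, pool $3,229.80 (≈ $8.4550 each)
Jan 6, sell 225: 225/382 × $3,229.80 → $1,902.36
After Jan 7: 505 on hand, pool $5,277.24 (≈ $10.4500 each)
After Jan 8: 625 on hand, pool $6,765.24 (≈ $10.8244 each)
After Jan 9: 1016 on hand, pool $11,457.24 (≈ $11.2768 each)
After Jan 11: 1155 on hand, pool $13,868.89 (≈ $12.0077 each)
After Jan 14: 1263 on hand, pool $15,494.29 (≈ $12.2678 each)
After Jan 17: 1459 on hand, pool $18,796.89 (≈ $12.8834 each)
Jan 18, sell 1027: 1027/1459 × $18,796.89 → $13,231.25
Total COGS = $1,902.36 + $13,231.25 = $15,133.61
Ending inventory (cost pool remaining) = $5,565.64
Check: goods available $20,699.25 = COGS $15,133.61 + ending $5,565.64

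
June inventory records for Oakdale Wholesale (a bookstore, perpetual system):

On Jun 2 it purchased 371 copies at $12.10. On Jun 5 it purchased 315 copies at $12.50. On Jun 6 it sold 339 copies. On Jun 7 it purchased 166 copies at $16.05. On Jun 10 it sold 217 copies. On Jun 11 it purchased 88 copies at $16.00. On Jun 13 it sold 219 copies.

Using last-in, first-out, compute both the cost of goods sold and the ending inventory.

COGS = $10,502.40; ending inventory = $1,996.50

Jun 6, 339 sold [LIFO — newest first]: 315 @ $12.50 + 24 @ $12.10 = $4,227.90
Jun 10, 217 sold [LIFO — newest first]: 166 @ $16.05 + 51 @ $12.10 = $3,281.40
Jun 13, 219 sold [LIFO — newest first]: 88 @ $16.00 + 131 @ $12.10 = $2,993.10
Total COGS = $4,227.90 + $3,281.40 + $2,993.10 = $10,502.40
Ending inventory: 165 @ $12.10 = $1,996.50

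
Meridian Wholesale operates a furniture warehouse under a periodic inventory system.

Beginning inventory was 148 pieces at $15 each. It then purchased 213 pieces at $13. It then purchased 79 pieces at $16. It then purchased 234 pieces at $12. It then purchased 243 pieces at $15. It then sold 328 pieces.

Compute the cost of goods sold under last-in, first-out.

COGS = $4,665

Sale 1 (328) [LIFO — newest first]: 243 @ $15 + 85 @ $12 = $4,665
Ending inventory: 148 @ $15 + 213 @ $13 + 79 @ $16 + 149 @ $12 = $8,041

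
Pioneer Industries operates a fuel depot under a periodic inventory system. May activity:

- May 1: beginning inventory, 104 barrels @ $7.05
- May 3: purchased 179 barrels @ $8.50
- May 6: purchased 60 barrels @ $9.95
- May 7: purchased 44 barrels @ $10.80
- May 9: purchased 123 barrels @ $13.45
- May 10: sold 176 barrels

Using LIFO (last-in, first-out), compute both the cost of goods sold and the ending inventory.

May 10, 176 sold [LIFO — newest first]: 123 @ $13.45 + 44 @ $10.80 + 9 @ $9.95 = $2,219.10
Ending inventory: 104 @ $7.05 + 179 @ $8.50 + 51 @ $9.95 = $2,762.15
Check: goods available $4,981.25 = COGS $2,219.10 + ending $2,762.15

COGS = $2,219.10; ending inventory = $2,762.15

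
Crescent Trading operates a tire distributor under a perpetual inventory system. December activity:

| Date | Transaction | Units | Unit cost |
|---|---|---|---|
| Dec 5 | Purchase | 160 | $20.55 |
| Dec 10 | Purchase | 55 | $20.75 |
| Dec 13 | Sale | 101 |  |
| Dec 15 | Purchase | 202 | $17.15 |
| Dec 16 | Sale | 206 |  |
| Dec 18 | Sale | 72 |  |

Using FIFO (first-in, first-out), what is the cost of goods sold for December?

COGS = $7,241.85

Dec 13, 101 sold [FIFO — oldest first]: 101 @ $20.55 = $2,075.55
Dec 16, 206 sold [FIFO — oldest first]: 59 @ $20.55 + 55 @ $20.75 + 92 @ $17.15 = $3,931.50
Dec 18, 72 sold [FIFO — oldest first]: 72 @ $17.15 = $1,234.80
Total COGS = $2,075.55 + $3,931.50 + $1,234.80 = $7,241.85
Ending inventory: 38 @ $17.15 = $651.70
Check: goods available $7,893.55 = COGS $7,241.85 + ending $651.70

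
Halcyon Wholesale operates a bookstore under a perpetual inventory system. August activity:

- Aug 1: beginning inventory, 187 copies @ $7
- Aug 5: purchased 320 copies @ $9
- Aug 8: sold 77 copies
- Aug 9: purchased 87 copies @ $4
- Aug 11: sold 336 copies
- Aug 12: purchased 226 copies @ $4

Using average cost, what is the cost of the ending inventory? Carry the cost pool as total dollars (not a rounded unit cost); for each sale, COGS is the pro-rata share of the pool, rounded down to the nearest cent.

Ending inventory = $2,269.67

After Aug 1: 187 on hand, pool $1,309.00 (≈ $7.0000 each)
After Aug 5: 507 on hand, pool $4,189.00 (≈ $8.2623 each)
Aug 8, sell 77: 77/507 × $4,189.00 → $636.19
After Aug 9: 517 on hand, pool $3,900.81 (≈ $7.5451 each)
Aug 11, sell 336: 336/517 × $3,900.81 → $2,535.14
After Aug 12: 407 on hand, pool $2,269.67 (≈ $5.5766 each)
Total COGS = $636.19 + $2,535.14 = $3,171.33
Ending inventory (cost pool remaining) = $2,269.67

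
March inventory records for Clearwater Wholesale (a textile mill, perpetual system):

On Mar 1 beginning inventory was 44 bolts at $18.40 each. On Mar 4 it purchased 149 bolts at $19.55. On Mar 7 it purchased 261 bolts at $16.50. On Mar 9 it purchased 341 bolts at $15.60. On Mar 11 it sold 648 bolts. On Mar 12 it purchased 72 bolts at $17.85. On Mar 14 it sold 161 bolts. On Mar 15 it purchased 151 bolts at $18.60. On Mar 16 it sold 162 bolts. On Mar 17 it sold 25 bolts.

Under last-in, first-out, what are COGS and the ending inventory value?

Mar 11, 648 sold [LIFO — newest first]: 341 @ $15.60 + 261 @ $16.50 + 46 @ $19.55 = $10,525.40
Mar 14, 161 sold [LIFO — newest first]: 72 @ $17.85 + 89 @ $19.55 = $3,025.15
Mar 16, 162 sold [LIFO — newest first]: 151 @ $18.60 + 11 @ $19.55 = $3,023.65
Mar 17, 25 sold [LIFO — newest first]: 3 @ $19.55 + 22 @ $18.40 = $463.45
Total COGS = $10,525.40 + $3,025.15 + $3,023.65 + $463.45 = $17,037.65
Ending inventory: 22 @ $18.40 = $404.80

COGS = $17,037.65; ending inventory = $404.80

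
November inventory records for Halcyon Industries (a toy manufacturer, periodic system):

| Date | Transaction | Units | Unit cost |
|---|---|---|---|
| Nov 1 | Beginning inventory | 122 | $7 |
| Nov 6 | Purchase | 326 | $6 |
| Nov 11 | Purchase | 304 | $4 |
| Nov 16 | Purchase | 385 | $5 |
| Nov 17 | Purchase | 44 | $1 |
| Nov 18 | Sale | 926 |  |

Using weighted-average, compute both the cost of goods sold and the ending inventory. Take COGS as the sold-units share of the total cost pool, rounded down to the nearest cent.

Nov 18, sell 926: 926/1181 × $5,995.00 → $4,700.56
Ending inventory (cost pool remaining) = $1,294.44

COGS = $4,700.56; ending inventory = $1,294.44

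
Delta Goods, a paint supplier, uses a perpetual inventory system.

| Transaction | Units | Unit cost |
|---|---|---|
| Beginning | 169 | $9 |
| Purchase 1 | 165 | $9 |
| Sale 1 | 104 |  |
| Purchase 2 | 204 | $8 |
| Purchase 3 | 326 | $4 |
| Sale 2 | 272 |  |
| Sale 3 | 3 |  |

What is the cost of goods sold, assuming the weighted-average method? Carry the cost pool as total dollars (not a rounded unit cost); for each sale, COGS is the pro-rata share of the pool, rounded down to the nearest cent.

COGS = $2,747.38

After Beginning: 169 on hand, pool $1,521.00 (≈ $9.0000 each)
After Purchase 1: 334 on hand, pool $3,006.00 (≈ $9.0000 each)
Sale 1, sell 104: 104/334 × $3,006.00 → $936.00
After Purchase 2: 434 on hand, pool $3,702.00 (≈ $8.5300 each)
After Purchase 3: 760 on hand, pool $5,006.00 (≈ $6.5868 each)
Sale 2, sell 272: 272/760 × $5,006.00 → $1,791.62
Sale 3, sell 3: 3/488 × $3,214.38 → $19.76
Total COGS = $936.00 + $1,791.62 + $19.76 = $2,747.38
Ending inventory (cost pool remaining) = $3,194.62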